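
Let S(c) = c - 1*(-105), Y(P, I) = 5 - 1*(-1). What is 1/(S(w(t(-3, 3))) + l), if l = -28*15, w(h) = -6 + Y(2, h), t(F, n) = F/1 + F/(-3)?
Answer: -1/315 ≈ -0.0031746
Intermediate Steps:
Y(P, I) = 6 (Y(P, I) = 5 + 1 = 6)
t(F, n) = 2*F/3 (t(F, n) = F*1 + F*(-⅓) = F - F/3 = 2*F/3)
w(h) = 0 (w(h) = -6 + 6 = 0)
l = -420
S(c) = 105 + c (S(c) = c + 105 = 105 + c)
1/(S(w(t(-3, 3))) + l) = 1/((105 + 0) - 420) = 1/(105 - 420) = 1/(-315) = -1/315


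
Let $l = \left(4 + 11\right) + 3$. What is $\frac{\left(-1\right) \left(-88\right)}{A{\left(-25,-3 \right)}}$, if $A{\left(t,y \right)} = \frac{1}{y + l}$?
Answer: $1320$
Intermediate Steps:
$l = 18$ ($l = 15 + 3 = 18$)
$A{\left(t,y \right)} = \frac{1}{18 + y}$ ($A{\left(t,y \right)} = \frac{1}{y + 18} = \frac{1}{18 + y}$)
$\frac{\left(-1\right) \left(-88\right)}{A{\left(-25,-3 \right)}} = \frac{\left(-1\right) \left(-88\right)}{\frac{1}{18 - 3}} = \frac{88}{\frac{1}{15}} = 88 \frac{1}{\frac{1}{15}} = 88 \cdot 15 = 1320$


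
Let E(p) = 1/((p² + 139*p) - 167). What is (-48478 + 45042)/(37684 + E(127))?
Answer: -115501140/1266747661 ≈ -0.091179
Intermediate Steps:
E(p) = 1/(-167 + p² + 139*p)
(-48478 + 45042)/(37684 + E(127)) = (-48478 + 45042)/(37684 + 1/(-167 + 127² + 139*127)) = -3436/(37684 + 1/(-167 + 16129 + 17653)) = -3436/(37684 + 1/33615) = -3436/1266747661/33615 = -3436*33615/1266747661 = -115501140/1266747661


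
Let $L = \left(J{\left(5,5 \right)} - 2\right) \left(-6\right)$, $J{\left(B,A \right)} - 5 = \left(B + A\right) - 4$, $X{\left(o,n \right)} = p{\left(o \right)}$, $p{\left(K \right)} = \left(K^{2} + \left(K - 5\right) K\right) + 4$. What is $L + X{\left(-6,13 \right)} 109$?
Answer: $11500$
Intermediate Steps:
$p{\left(K \right)} = 4 + K^{2} + K \left(-5 + K\right)$ ($p{\left(K \right)} = \left(K^{2} + \left(K - 5\right) K\right) + 4 = \left(K^{2} + \left(-5 + K\right) K\right) + 4 = \left(K^{2} + K \left(-5 + K\right)\right) + 4 = 4 + K^{2} + K \left(-5 + K\right)$)
$X{\left(o,n \right)} = 4 - 5 o + 2 o^{2}$
$J{\left(B,A \right)} = 1 + A + B$ ($J{\left(B,A \right)} = 5 - \left(4 - A - B\right) = 5 + \left(-4 + A + B\right) = 1 + A + B$)
$L = -54$ ($L = \left(\left(1 + 5 + 5\right) - 2\right) \left(-6\right) = \left(11 - 2\right) \left(-6\right) = 9 \left(-6\right) = -54$)
$L + X{\left(-6,13 \right)} 109 = -54 + \left(4 - -30 + 2 \left(-6\right)^{2}\right) 109 = -54 + \left(4 + 30 + 2 \cdot 36\right) 109 = -54 + \left(4 + 30 + 72\right) 109 = -54 + 106 \cdot 109 = -54 + 11554 = 11500$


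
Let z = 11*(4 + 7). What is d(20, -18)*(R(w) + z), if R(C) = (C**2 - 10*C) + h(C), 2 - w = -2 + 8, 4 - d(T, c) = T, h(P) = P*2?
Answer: -2704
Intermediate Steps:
z = 121 (z = 11*11 = 121)
h(P) = 2*P
d(T, c) = 4 - T
w = -4 (w = 2 - (-2 + 8) = 2 - 1*6 = 2 - 6 = -4)
R(C) = C**2 - 8*C (R(C) = (C**2 - 10*C) + 2*C = C**2 - 8*C)
d(20, -18)*(R(w) + z) = (4 - 1*20)*(-4*(-8 - 4) + 121) = (4 - 20)*(-4*(-12) + 121) = -16*(48 + 121) = -16*169 = -2704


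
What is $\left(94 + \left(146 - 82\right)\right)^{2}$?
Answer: $24964$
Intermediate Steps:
$\left(94 + \left(146 - 82\right)\right)^{2} = \left(94 + 64\right)^{2} = 158^{2} = 24964$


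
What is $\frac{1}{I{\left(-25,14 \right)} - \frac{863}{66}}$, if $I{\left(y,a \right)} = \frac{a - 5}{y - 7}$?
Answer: $- \frac{1056}{14105} \approx -0.074867$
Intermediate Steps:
$I{\left(y,a \right)} = \frac{-5 + a}{-7 + y}$
$\frac{1}{I{\left(-25,14 \right)} - \frac{863}{66}} = \frac{1}{\frac{-5 + 14}{-7 - 25} - \frac{863}{66}} = \frac{1}{\frac{1}{-32} \cdot 9 - \frac{863}{66}} = \frac{1}{\left(- \frac{1}{32}\right) 9 - \frac{863}{66}} = \frac{1}{- \frac{9}{32} - \frac{863}{66}} = \frac{1}{- \frac{14105}{1056}} = - \frac{1056}{14105}$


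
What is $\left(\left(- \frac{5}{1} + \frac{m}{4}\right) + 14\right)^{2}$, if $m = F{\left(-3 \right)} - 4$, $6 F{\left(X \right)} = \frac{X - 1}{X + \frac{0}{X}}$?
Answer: $\frac{21025}{324} \approx 64.892$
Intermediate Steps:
$F{\left(X \right)} = \frac{-1 + X}{6 X}$ ($F{\left(X \right)} = \frac{\left(X - 1\right) \frac{1}{X + \frac{0}{X}}}{6} = \frac{\left(-1 + X\right) \frac{1}{X + 0}}{6} = \frac{\left(-1 + X\right) \frac{1}{X}}{6} = \frac{\frac{1}{X} \left(-1 + X\right)}{6} = \frac{-1 + X}{6 X}$)
$m = - \frac{34}{9}$ ($m = \frac{-1 - 3}{6 \left(-3\right)} - 4 = \frac{1}{6} \left(- \frac{1}{3}\right) \left(-4\right) - 4 = \frac{2}{9} - 4 = - \frac{34}{9} \approx -3.7778$)
$\left(\left(- \frac{5}{1} + \frac{m}{4}\right) + 14\right)^{2} = \left(\left(- \frac{5}{1} - \frac{34}{9 \cdot 4}\right) + 14\right)^{2} = \left(\left(\left(-5\right) 1 - \frac{17}{18}\right) + 14\right)^{2} = \left(\left(-5 - \frac{17}{18}\right) + 14\right)^{2} = \left(- \frac{107}{18} + 14\right)^{2} = \left(\frac{145}{18}\right)^{2} = \frac{21025}{324}$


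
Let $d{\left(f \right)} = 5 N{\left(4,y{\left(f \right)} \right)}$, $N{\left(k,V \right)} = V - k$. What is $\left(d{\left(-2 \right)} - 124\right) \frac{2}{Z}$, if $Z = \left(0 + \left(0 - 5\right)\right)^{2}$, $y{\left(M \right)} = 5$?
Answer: $- \frac{238}{25} \approx -9.52$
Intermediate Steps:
$Z = 25$ ($Z = \left(0 - 5\right)^{2} = \left(-5\right)^{2} = 25$)
$d{\left(f \right)} = 5$ ($d{\left(f \right)} = 5 \left(5 - 4\right) = 5 \cdot 1 = 5$)
$\left(d{\left(-2 \right)} - 124\right) \frac{2}{Z} = \left(5 - 124\right) \frac{2}{25} = - 119 \cdot 2 \cdot \frac{1}{25} = \left(-119\right) \frac{2}{25} = - \frac{238}{25}$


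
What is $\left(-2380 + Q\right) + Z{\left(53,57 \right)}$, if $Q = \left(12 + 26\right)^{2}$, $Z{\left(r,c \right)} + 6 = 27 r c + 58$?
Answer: $80683$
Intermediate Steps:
$Z{\left(r,c \right)} = 52 + 27 c r$ ($Z{\left(r,c \right)} = -6 + \left(27 r c + 58\right) = -6 + \left(27 c r + 58\right) = -6 + \left(58 + 27 c r\right) = 52 + 27 c r$)
$Q = 1444$ ($Q = 38^{2} = 1444$)
$\left(-2380 + Q\right) + Z{\left(53,57 \right)} = \left(-2380 + 1444\right) + \left(52 + 27 \cdot 57 \cdot 53\right) = -936 + \left(52 + 81567\right) = -936 + 81619 = 80683$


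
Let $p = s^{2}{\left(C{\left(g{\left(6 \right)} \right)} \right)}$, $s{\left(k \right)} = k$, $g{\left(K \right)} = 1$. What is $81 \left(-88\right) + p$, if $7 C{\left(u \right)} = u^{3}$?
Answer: $- \frac{349271}{49} \approx -7128.0$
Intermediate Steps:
$C{\left(u \right)} = \frac{u^{3}}{7}$
$p = \frac{1}{49}$ ($p = \left(\frac{1^{3}}{7}\right)^{2} = \left(\frac{1}{7} \cdot 1\right)^{2} = \left(\frac{1}{7}\right)^{2} = \frac{1}{49} \approx 0.020408$)
$81 \left(-88\right) + p = 81 \left(-88\right) + \frac{1}{49} = -7128 + \frac{1}{49} = - \frac{349271}{49}$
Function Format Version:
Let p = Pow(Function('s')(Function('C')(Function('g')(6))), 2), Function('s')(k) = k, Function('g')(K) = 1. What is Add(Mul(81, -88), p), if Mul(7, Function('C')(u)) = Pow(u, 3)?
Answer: Rational(-349271, 49) ≈ -7128.0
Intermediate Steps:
Function('C')(u) = Mul(Rational(1, 7), Pow(u, 3))
p = Rational(1, 49) (p = Pow(Mul(Rational(1, 7), Pow(1, 3)), 2) = Pow(Mul(Rational(1, 7), 1), 2) = Pow(Rational(1, 7), 2) = Rational(1, 49) ≈ 0.020408)
Add(Mul(81, -88), p) = Add(Mul(81, -88), Rational(1, 49)) = Add(-7128, Rational(1, 49)) = Rational(-349271, 49)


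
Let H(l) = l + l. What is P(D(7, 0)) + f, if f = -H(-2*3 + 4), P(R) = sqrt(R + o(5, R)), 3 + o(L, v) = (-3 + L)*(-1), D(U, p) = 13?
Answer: 4 + 2*sqrt(2) ≈ 6.8284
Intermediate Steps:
o(L, v) = -L (o(L, v) = -3 + (-3 + L)*(-1) = -3 + (3 - L) = -L)
H(l) = 2*l
P(R) = sqrt(-5 + R) (P(R) = sqrt(R - 1*5) = sqrt(R - 5) = sqrt(-5 + R))
f = 4 (f = -2*(-2*3 + 4) = -2*(-6 + 4) = -2*(-2) = -1*(-4) = 4)
P(D(7, 0)) + f = sqrt(-5 + 13) + 4 = sqrt(8) + 4 = 2*sqrt(2) + 4 = 4 + 2*sqrt(2)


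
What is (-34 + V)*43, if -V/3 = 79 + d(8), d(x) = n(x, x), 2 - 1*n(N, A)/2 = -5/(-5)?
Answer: -11911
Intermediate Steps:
n(N, A) = 2 (n(N, A) = 4 - (-10)/(-5) = 4 - (-10)*(-1)/5 = 4 - 2*1 = 4 - 2 = 2)
d(x) = 2
V = -243 (V = -3*(79 + 2) = -3*81 = -243)
(-34 + V)*43 = (-34 - 243)*43 = -277*43 = -11911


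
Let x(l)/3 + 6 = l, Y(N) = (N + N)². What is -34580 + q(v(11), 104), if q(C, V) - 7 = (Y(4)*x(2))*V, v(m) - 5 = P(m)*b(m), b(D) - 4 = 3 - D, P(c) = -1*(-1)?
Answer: -114445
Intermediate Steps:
P(c) = 1
Y(N) = 4*N² (Y(N) = (2*N)² = 4*N²)
b(D) = 7 - D (b(D) = 4 + (3 - D) = 7 - D)
v(m) = 12 - m (v(m) = 5 + 1*(7 - m) = 5 + (7 - m) = 12 - m)
x(l) = -18 + 3*l
q(C, V) = 7 - 768*V (q(C, V) = 7 + ((4*4²)*(-18 + 3*2))*V = 7 + ((4*16)*(-18 + 6))*V = 7 + (64*(-12))*V = 7 - 768*V)
-34580 + q(v(11), 104) = -34580 + (7 - 768*104) = -34580 + (7 - 79872) = -34580 - 79865 = -114445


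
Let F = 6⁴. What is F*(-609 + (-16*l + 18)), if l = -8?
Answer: -600048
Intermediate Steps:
F = 1296
F*(-609 + (-16*l + 18)) = 1296*(-609 + (-16*(-8) + 18)) = 1296*(-609 + (128 + 18)) = 1296*(-609 + 146) = 1296*(-463) = -600048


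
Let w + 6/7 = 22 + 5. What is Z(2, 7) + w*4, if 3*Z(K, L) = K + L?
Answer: 753/7 ≈ 107.57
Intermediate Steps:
w = 183/7 (w = -6/7 + (22 + 5) = -6/7 + 27 = 183/7 ≈ 26.143)
Z(K, L) = K/3 + L/3 (Z(K, L) = (K + L)/3 = K/3 + L/3)
Z(2, 7) + w*4 = ((⅓)*2 + (⅓)*7) + (183/7)*4 = (⅔ + 7/3) + 732/7 = 3 + 732/7 = 753/7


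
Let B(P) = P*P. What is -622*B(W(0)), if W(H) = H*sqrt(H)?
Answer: 0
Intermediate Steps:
W(H) = H**(3/2)
B(P) = P**2
-622*B(W(0)) = -622*(0**(3/2))**2 = -622*0**2 = -622*0 = 0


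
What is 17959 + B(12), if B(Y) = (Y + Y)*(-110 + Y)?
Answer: 15607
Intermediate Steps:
B(Y) = 2*Y*(-110 + Y) (B(Y) = (2*Y)*(-110 + Y) = 2*Y*(-110 + Y))
17959 + B(12) = 17959 + 2*12*(-110 + 12) = 17959 + 2*12*(-98) = 17959 - 2352 = 15607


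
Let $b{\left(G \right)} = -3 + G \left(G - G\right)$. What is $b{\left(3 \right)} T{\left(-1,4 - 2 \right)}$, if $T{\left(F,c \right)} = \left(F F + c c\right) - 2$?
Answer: $-9$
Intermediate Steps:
$T{\left(F,c \right)} = -2 + F^{2} + c^{2}$ ($T{\left(F,c \right)} = \left(F^{2} + c^{2}\right) - 2 = -2 + F^{2} + c^{2}$)
$b{\left(G \right)} = -3$ ($b{\left(G \right)} = -3 + G 0 = -3 + 0 = -3$)
$b{\left(3 \right)} T{\left(-1,4 - 2 \right)} = - 3 \left(-2 + \left(-1\right)^{2} + \left(4 - 2\right)^{2}\right) = - 3 \left(-2 + 1 + \left(4 - 2\right)^{2}\right) = - 3 \left(-2 + 1 + 2^{2}\right) = - 3 \left(-2 + 1 + 4\right) = \left(-3\right) 3 = -9$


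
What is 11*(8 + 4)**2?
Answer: 1584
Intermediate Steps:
11*(8 + 4)**2 = 11*12**2 = 11*144 = 1584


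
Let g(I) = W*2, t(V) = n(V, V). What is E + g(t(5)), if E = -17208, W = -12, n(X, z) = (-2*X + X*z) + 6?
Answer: -17232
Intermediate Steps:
n(X, z) = 6 - 2*X + X*z
t(V) = 6 + V² - 2*V (t(V) = 6 - 2*V + V*V = 6 - 2*V + V² = 6 + V² - 2*V)
g(I) = -24 (g(I) = -12*2 = -24)
E + g(t(5)) = -17208 - 24 = -17232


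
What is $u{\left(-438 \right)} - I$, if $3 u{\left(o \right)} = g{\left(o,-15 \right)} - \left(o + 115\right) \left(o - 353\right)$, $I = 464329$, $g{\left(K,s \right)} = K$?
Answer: $- \frac{1648918}{3} \approx -5.4964 \cdot 10^{5}$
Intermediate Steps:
$u{\left(o \right)} = \frac{o}{3} - \frac{\left(-353 + o\right) \left(115 + o\right)}{3}$ ($u{\left(o \right)} = \frac{o - \left(o + 115\right) \left(o - 353\right)}{3} = \frac{o - \left(115 + o\right) \left(-353 + o\right)}{3} = \frac{o - \left(-353 + o\right) \left(115 + o\right)}{3} = \frac{o}{3} - \frac{\left(-353 + o\right) \left(115 + o\right)}{3}$)
$u{\left(-438 \right)} - I = \left(\frac{40595}{3} - \frac{\left(-438\right)^{2}}{3} + \frac{239}{3} \left(-438\right)\right) - 464329 = \left(\frac{40595}{3} - 63948 - 34894\right) - 464329 = - \frac{255931}{3} - 464329 = - \frac{1648918}{3}$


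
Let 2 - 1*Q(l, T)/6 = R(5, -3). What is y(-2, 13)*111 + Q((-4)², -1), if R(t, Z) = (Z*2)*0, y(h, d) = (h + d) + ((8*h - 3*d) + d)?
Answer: -3429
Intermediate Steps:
y(h, d) = -d + 9*h (y(h, d) = (d + h) + ((-3*d + 8*h) + d) = (d + h) + (-2*d + 8*h) = -d + 9*h)
R(t, Z) = 0 (R(t, Z) = (2*Z)*0 = 0)
Q(l, T) = 12 (Q(l, T) = 12 - 6*0 = 12 + 0 = 12)
y(-2, 13)*111 + Q((-4)², -1) = (-1*13 + 9*(-2))*111 + 12 = (-13 - 18)*111 + 12 = -31*111 + 12 = -3441 + 12 = -3429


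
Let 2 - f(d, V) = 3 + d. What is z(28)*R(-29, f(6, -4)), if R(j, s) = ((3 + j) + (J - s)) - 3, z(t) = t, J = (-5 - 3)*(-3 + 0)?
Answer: 56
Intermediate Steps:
f(d, V) = -1 - d (f(d, V) = 2 - (3 + d) = 2 + (-3 - d) = -1 - d)
J = 24 (J = -8*(-3) = 24)
R(j, s) = 24 + j - s (R(j, s) = ((3 + j) + (24 - s)) - 3 = (27 + j - s) - 3 = 24 + j - s)
z(28)*R(-29, f(6, -4)) = 28*(24 - 29 - (-1 - 1*6)) = 28*(24 - 29 - (-1 - 6)) = 28*(24 - 29 - 1*(-7)) = 28*(24 - 29 + 7) = 28*2 = 56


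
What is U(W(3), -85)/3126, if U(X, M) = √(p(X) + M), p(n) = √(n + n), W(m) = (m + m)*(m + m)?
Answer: √(-85 + 6*√2)/3126 ≈ 0.0027982*I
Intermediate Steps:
W(m) = 4*m² (W(m) = (2*m)*(2*m) = 4*m²)
p(n) = √2*√n (p(n) = √(2*n) = √2*√n)
U(X, M) = √(M + √2*√X) (U(X, M) = √(√2*√X + M) = √(M + √2*√X))
U(W(3), -85)/3126 = √(-85 + √2*√(4*3²))/3126 = √(-85 + √2*√(4*9))*(1/3126) = √(-85 + √2*√36)*(1/3126) = √(-85 + √2*6)*(1/3126) = √(-85 + 6*√2)*(1/3126) = √(-85 + 6*√2)/3126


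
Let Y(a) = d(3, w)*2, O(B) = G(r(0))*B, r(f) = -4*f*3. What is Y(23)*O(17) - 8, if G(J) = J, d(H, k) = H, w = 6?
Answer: -8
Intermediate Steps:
r(f) = -12*f
O(B) = 0 (O(B) = (-12*0)*B = 0*B = 0)
Y(a) = 6 (Y(a) = 3*2 = 6)
Y(23)*O(17) - 8 = 6*0 - 8 = 0 - 8 = -8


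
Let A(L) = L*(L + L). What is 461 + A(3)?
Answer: 479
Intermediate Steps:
A(L) = 2*L² (A(L) = L*(2*L) = 2*L²)
461 + A(3) = 461 + 2*3² = 461 + 2*9 = 461 + 18 = 479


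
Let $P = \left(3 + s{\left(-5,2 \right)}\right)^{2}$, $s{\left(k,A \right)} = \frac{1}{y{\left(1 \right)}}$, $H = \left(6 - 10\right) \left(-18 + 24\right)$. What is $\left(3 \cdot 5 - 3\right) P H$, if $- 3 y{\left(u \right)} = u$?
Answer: $0$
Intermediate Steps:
$y{\left(u \right)} = - \frac{u}{3}$
$H = -24$ ($H = \left(-4\right) 6 = -24$)
$s{\left(k,A \right)} = -3$ ($s{\left(k,A \right)} = \frac{1}{\left(- \frac{1}{3}\right) 1} = \frac{1}{- \frac{1}{3}} = -3$)
$P = 0$ ($P = \left(3 - 3\right)^{2} = 0^{2} = 0$)
$\left(3 \cdot 5 - 3\right) P H = \left(3 \cdot 5 - 3\right) 0 \left(-24\right) = \left(15 - 3\right) 0 \left(-24\right) = 12 \cdot 0 \left(-24\right) = 0 \left(-24\right) = 0$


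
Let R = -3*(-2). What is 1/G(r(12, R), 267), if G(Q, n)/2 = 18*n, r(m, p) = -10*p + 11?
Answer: 1/9612 ≈ 0.00010404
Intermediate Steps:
R = 6
r(m, p) = 11 - 10*p
G(Q, n) = 36*n (G(Q, n) = 2*(18*n) = 36*n)
1/G(r(12, R), 267) = 1/(36*267) = 1/9612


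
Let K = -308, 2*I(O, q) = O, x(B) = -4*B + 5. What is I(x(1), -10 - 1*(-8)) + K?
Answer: -615/2 ≈ -307.50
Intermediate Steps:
x(B) = 5 - 4*B
I(O, q) = O/2
I(x(1), -10 - 1*(-8)) + K = (5 - 4*1)/2 - 308 = (5 - 4)/2 - 308 = (½)*1 - 308 = ½ - 308 = -615/2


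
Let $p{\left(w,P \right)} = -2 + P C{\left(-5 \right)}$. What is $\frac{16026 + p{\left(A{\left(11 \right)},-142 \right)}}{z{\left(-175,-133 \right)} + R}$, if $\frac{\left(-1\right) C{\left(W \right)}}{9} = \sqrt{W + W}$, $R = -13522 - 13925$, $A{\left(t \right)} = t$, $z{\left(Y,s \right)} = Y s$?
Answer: $- \frac{4006}{1043} - \frac{639 i \sqrt{10}}{2086} \approx -3.8408 - 0.96869 i$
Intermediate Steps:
$R = -27447$
$C{\left(W \right)} = - 9 \sqrt{2} \sqrt{W}$ ($C{\left(W \right)} = - 9 \sqrt{W + W} = - 9 \sqrt{2 W} = - 9 \sqrt{2} \sqrt{W}$)
$p{\left(w,P \right)} = -2 - 9 i P \sqrt{10}$ ($p{\left(w,P \right)} = -2 + P \left(- 9 \sqrt{2} \sqrt{-5}\right) = -2 + P \left(- 9 \sqrt{2} i \sqrt{5}\right) = -2 + P \left(- 9 i \sqrt{10}\right) = -2 - 9 i P \sqrt{10}$)
$\frac{16026 + p{\left(A{\left(11 \right)},-142 \right)}}{z{\left(-175,-133 \right)} + R} = \frac{16026 - \left(2 + 9 i \left(-142\right) \sqrt{10}\right)}{\left(-175\right) \left(-133\right) - 27447} = \frac{16026 - \left(2 - 1278 i \sqrt{10}\right)}{23275 - 27447} = \frac{16024 + 1278 i \sqrt{10}}{-4172} = \left(16024 + 1278 i \sqrt{10}\right) \left(- \frac{1}{4172}\right) = - \frac{4006}{1043} - \frac{639 i \sqrt{10}}{2086}$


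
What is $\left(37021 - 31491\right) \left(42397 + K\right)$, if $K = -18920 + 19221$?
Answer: $236119940$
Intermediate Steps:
$K = 301$
$\left(37021 - 31491\right) \left(42397 + K\right) = \left(37021 - 31491\right) \left(42397 + 301\right) = 5530 \cdot 42698 = 236119940$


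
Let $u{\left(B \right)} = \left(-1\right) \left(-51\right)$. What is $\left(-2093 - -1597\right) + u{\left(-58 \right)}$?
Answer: $-445$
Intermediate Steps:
$u{\left(B \right)} = 51$
$\left(-2093 - -1597\right) + u{\left(-58 \right)} = \left(-2093 - -1597\right) + 51 = \left(-2093 + 1597\right) + 51 = -496 + 51 = -445$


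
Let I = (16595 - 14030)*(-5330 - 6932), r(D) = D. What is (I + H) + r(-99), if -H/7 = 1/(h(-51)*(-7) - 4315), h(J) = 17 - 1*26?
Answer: -133734452501/4252 ≈ -3.1452e+7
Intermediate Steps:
h(J) = -9 (h(J) = 17 - 26 = -9)
I = -31452030 (I = 2565*(-12262) = -31452030)
H = 7/4252 (H = -7/(-9*(-7) - 4315) = -7/(63 - 4315) = -7/(-4252) = -7*(-1/4252) = 7/4252 ≈ 0.0016463)
(I + H) + r(-99) = (-31452030 + 7/4252) - 99 = -133734031553/4252 - 99 = -133734452501/4252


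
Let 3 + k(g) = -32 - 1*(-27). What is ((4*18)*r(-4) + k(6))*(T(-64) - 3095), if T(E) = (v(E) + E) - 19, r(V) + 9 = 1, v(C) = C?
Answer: 1893328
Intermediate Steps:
r(V) = -8 (r(V) = -9 + 1 = -8)
k(g) = -8 (k(g) = -3 + (-32 - 1*(-27)) = -3 + (-32 + 27) = -3 - 5 = -8)
T(E) = -19 + 2*E (T(E) = (E + E) - 19 = 2*E - 19 = -19 + 2*E)
((4*18)*r(-4) + k(6))*(T(-64) - 3095) = ((4*18)*(-8) - 8)*((-19 + 2*(-64)) - 3095) = (72*(-8) - 8)*((-19 - 128) - 3095) = (-576 - 8)*(-147 - 3095) = -584*(-3242) = 1893328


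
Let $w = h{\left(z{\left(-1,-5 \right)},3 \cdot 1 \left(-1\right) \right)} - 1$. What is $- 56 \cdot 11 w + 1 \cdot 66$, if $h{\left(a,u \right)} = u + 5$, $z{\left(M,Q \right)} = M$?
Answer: $-550$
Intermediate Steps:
$h{\left(a,u \right)} = 5 + u$
$w = 1$ ($w = \left(5 + 3 \cdot 1 \left(-1\right)\right) - 1 = \left(5 + 3 \left(-1\right)\right) - 1 = \left(5 - 3\right) - 1 = 2 - 1 = 1$)
$- 56 \cdot 11 w + 1 \cdot 66 = - 56 \cdot 11 \cdot 1 + 1 \cdot 66 = \left(-56\right) 11 + 66 = -616 + 66 = -550$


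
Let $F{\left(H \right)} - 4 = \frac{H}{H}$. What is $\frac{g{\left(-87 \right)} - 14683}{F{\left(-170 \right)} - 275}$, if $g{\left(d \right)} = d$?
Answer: $\frac{1477}{27} \approx 54.704$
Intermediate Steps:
$F{\left(H \right)} = 5$ ($F{\left(H \right)} = 4 + \frac{H}{H} = 4 + 1 = 5$)
$\frac{g{\left(-87 \right)} - 14683}{F{\left(-170 \right)} - 275} = \frac{-87 - 14683}{5 - 275} = - \frac{14770}{-270} = \left(-14770\right) \left(- \frac{1}{270}\right) = \frac{1477}{27}$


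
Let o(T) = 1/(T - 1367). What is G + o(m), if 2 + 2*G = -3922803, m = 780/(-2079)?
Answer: -3717214714141/1895182 ≈ -1.9614e+6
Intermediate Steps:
m = -260/693 (m = 780*(-1/2079) = -260/693 ≈ -0.37518)
o(T) = 1/(-1367 + T)
G = -3922805/2 (G = -1 + (½)*(-3922803) = -1 - 3922803/2 = -3922805/2 ≈ -1.9614e+6)
G + o(m) = -3922805/2 + 1/(-1367 - 260/693) = -3922805/2 + 1/(-947591/693) = -3922805/2 - 693/947591 = -3717214714141/1895182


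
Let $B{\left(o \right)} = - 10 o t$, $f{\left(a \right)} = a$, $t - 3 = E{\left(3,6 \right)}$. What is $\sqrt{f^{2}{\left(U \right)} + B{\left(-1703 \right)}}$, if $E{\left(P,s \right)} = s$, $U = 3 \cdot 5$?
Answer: $9 \sqrt{1895} \approx 391.78$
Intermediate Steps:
$U = 15$
$t = 9$ ($t = 3 + 6 = 9$)
$B{\left(o \right)} = - 90 o$ ($B{\left(o \right)} = - 10 o 9 = - 90 o$)
$\sqrt{f^{2}{\left(U \right)} + B{\left(-1703 \right)}} = \sqrt{15^{2} - -153270} = \sqrt{225 + 153270} = \sqrt{153495} = 9 \sqrt{1895}$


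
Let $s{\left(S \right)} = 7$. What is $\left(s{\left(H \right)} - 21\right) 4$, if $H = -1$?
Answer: $-56$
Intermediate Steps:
$\left(s{\left(H \right)} - 21\right) 4 = \left(7 - 21\right) 4 = \left(-14\right) 4 = -56$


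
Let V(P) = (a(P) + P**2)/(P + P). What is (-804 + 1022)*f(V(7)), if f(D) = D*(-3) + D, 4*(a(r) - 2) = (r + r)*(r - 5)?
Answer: -12644/7 ≈ -1806.3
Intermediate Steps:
a(r) = 2 + r*(-5 + r)/2 (a(r) = 2 + ((r + r)*(r - 5))/4 = 2 + ((2*r)*(-5 + r))/4 = 2 + (2*r*(-5 + r))/4 = 2 + r*(-5 + r)/2)
V(P) = (2 - 5*P/2 + 3*P**2/2)/(2*P) (V(P) = ((2 + P**2/2 - 5*P/2) + P**2)/(P + P) = (2 - 5*P/2 + 3*P**2/2)/((2*P)) = (2 - 5*P/2 + 3*P**2/2)*(1/(2*P)) = (2 - 5*P/2 + 3*P**2/2)/(2*P))
f(D) = -2*D (f(D) = -3*D + D = -2*D)
(-804 + 1022)*f(V(7)) = (-804 + 1022)*(-2*(-5/4 + 1/7 + (3/4)*7)) = 218*(-2*(-5/4 + 1/7 + 21/4)) = 218*(-2*29/7) = 218*(-58/7) = -12644/7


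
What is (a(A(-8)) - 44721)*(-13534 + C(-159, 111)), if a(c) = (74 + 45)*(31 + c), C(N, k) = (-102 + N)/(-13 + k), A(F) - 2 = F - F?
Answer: 27058517421/49 ≈ 5.5221e+8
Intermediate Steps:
A(F) = 2 (A(F) = 2 + (F - F) = 2 + 0 = 2)
C(N, k) = (-102 + N)/(-13 + k)
a(c) = 3689 + 119*c (a(c) = 119*(31 + c) = 3689 + 119*c)
(a(A(-8)) - 44721)*(-13534 + C(-159, 111)) = ((3689 + 119*2) - 44721)*(-13534 + (-102 - 159)/(-13 + 111)) = ((3689 + 238) - 44721)*(-13534 - 261/98) = (3927 - 44721)*(-13534 + (1/98)*(-261)) = -40794*(-13534 - 261/98) = -40794*(-1326593/98) = 27058517421/49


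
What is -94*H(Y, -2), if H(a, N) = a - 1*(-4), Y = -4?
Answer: 0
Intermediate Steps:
H(a, N) = 4 + a (H(a, N) = a + 4 = 4 + a)
-94*H(Y, -2) = -94*(4 - 4) = -94*0 = 0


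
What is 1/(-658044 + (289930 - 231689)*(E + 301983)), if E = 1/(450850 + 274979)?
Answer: 725829/12765251781802352 ≈ 5.6860e-11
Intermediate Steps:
E = 1/725829 ≈ 1.3777e-6
1/(-658044 + (289930 - 231689)*(E + 301983)) = 1/(-658044 + (289930 - 231689)*(1/725829 + 301983)) = 1/(-658044 + 58241*(219188018908/725829)) = 1/(-658044 + 12765729409220828/725829) = 1/(12765251781802352/725829) = 725829/12765251781802352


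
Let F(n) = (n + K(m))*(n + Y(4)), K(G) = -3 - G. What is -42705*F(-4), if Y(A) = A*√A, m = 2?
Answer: 1537380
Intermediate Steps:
Y(A) = A^(3/2)
F(n) = (-5 + n)*(8 + n) (F(n) = (n + (-3 - 1*2))*(n + 4^(3/2)) = (n + (-3 - 2))*(n + 8) = (n - 5)*(8 + n) = (-5 + n)*(8 + n))
-42705*F(-4) = -42705*(-40 + (-4)² + 3*(-4)) = -42705*(-40 + 16 - 12) = -42705*(-36) = 1537380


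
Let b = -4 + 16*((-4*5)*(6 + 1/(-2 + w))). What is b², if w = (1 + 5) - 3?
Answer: 5035536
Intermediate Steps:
w = 3 (w = 6 - 3 = 3)
b = -2244 (b = -4 + 16*((-4*5)*(6 + 1/(-2 + 3))) = -4 + 16*(-20*(6 + 1/1)) = -4 + 16*(-20*(6 + 1)) = -4 + 16*(-20*7) = -4 + 16*(-140) = -4 - 2240 = -2244)
b² = (-2244)² = 5035536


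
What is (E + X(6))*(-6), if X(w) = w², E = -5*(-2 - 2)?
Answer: -336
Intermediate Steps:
E = 20 (E = -5*(-4) = 20)
(E + X(6))*(-6) = (20 + 6²)*(-6) = (20 + 36)*(-6) = 56*(-6) = -336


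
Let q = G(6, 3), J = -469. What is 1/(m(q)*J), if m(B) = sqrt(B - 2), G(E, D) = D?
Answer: -1/469 ≈ -0.0021322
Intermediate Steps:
q = 3
m(B) = sqrt(-2 + B)
1/(m(q)*J) = 1/(sqrt(-2 + 3)*(-469)) = 1/(sqrt(1)*(-469)) = 1/(1*(-469)) = 1/(-469) = -1/469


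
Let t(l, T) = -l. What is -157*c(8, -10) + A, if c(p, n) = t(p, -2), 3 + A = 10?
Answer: 1263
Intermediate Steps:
A = 7 (A = -3 + 10 = 7)
c(p, n) = -p
-157*c(8, -10) + A = -(-157)*8 + 7 = -157*(-8) + 7 = 1256 + 7 = 1263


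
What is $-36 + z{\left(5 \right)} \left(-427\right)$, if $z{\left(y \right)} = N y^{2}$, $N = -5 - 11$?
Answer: $170764$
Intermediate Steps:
$N = -16$ ($N = -5 - 11 = -16$)
$z{\left(y \right)} = - 16 y^{2}$
$-36 + z{\left(5 \right)} \left(-427\right) = -36 + - 16 \cdot 5^{2} \left(-427\right) = -36 + \left(-16\right) 25 \left(-427\right) = -36 - -170800 = -36 + 170800 = 170764$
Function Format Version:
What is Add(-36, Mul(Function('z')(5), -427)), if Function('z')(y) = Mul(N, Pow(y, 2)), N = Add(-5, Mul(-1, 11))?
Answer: 170764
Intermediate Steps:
N = -16 (N = Add(-5, -11) = -16)
Function('z')(y) = Mul(-16, Pow(y, 2))
Add(-36, Mul(Function('z')(5), -427)) = Add(-36, Mul(Mul(-16, Pow(5, 2)), -427)) = Add(-36, Mul(Mul(-16, 25), -427)) = Add(-36, Mul(-400, -427)) = Add(-36, 170800) = 170764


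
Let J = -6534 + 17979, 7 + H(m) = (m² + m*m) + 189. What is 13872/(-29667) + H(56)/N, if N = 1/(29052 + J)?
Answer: 2584664567558/9889 ≈ 2.6137e+8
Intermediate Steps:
H(m) = 182 + 2*m² (H(m) = -7 + ((m² + m*m) + 189) = -7 + ((m² + m²) + 189) = -7 + (2*m² + 189) = -7 + (189 + 2*m²) = 182 + 2*m²)
J = 11445
N = 1/40497 (N = 1/(29052 + 11445) = 1/40497 ≈ 2.4693e-5)
13872/(-29667) + H(56)/N = 13872/(-29667) + (182 + 2*56²)/(1/40497) = 13872*(-1/29667) + (182 + 2*3136)*40497 = -4624/9889 + (182 + 6272)*40497 = -4624/9889 + 6454*40497 = -4624/9889 + 261367638 = 2584664567558/9889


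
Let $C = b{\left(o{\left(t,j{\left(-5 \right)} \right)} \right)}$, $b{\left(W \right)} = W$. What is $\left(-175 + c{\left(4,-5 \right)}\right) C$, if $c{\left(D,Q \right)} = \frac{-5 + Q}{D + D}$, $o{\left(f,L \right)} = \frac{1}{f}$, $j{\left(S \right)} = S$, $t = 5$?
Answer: $- \frac{141}{4} \approx -35.25$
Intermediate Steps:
$C = \frac{1}{5} \approx 0.2$
$c{\left(D,Q \right)} = \frac{-5 + Q}{2 D}$
$\left(-175 + c{\left(4,-5 \right)}\right) C = \left(-175 + \frac{-5 - 5}{2 \cdot 4}\right) \frac{1}{5} = \left(-175 + \frac{1}{2} \cdot \frac{1}{4} \left(-10\right)\right) \frac{1}{5} = \left(-175 - \frac{5}{4}\right) \frac{1}{5} = \left(- \frac{705}{4}\right) \frac{1}{5} = - \frac{141}{4}$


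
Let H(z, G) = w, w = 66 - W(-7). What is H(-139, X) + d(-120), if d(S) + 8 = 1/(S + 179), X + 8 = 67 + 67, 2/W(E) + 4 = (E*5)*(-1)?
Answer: 105995/1829 ≈ 57.952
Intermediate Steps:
W(E) = 2/(-4 - 5*E) (W(E) = 2/(-4 + (E*5)*(-1)) = 2/(-4 + (5*E)*(-1)) = 2/(-4 - 5*E))
X = 126 (X = -8 + (67 + 67) = -8 + 134 = 126)
w = 2044/31 (w = 66 - (-2)/(4 + 5*(-7)) = 66 - (-2)/(4 - 35) = 66 - (-2)/(-31) = 66 - (-2)*(-1)/31 = 66 - 1*2/31 = 66 - 2/31 = 2044/31 ≈ 65.935)
d(S) = -8 + 1/(179 + S) (d(S) = -8 + 1/(S + 179) = -8 + 1/(179 + S))
H(z, G) = 2044/31
H(-139, X) + d(-120) = 2044/31 + (-1431 - 8*(-120))/(179 - 120) = 2044/31 + (-1431 + 960)/59 = 2044/31 + (1/59)*(-471) = 2044/31 - 471/59 = 105995/1829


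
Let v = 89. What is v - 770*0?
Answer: 89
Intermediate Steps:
v - 770*0 = 89 - 770*0 = 89 - 14*0 = 89 + 0 = 89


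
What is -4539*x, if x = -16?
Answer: 72624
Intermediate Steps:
-4539*x = -4539*(-16) = 72624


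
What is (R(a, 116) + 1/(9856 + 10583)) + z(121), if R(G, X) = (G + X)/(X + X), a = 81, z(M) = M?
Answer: 577790323/4741848 ≈ 121.85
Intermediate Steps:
R(G, X) = (G + X)/(2*X) (R(G, X) = (G + X)/((2*X)) = (G + X)*(1/(2*X)) = (G + X)/(2*X))
(R(a, 116) + 1/(9856 + 10583)) + z(121) = ((½)*(81 + 116)/116 + 1/(9856 + 10583)) + 121 = ((½)*(1/116)*197 + 1/20439) + 121 = (197/232 + 1/20439) + 121 = 4026715/4741848 + 121 = 577790323/4741848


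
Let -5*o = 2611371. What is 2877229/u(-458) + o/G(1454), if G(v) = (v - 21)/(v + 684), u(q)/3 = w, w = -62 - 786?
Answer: -14224050233497/18227760 ≈ -7.8035e+5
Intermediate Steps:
o = -2611371/5 (o = -⅕*2611371 = -2611371/5 ≈ -5.2227e+5)
w = -848
u(q) = -2544 (u(q) = 3*(-848) = -2544)
G(v) = (-21 + v)/(684 + v)
2877229/u(-458) + o/G(1454) = 2877229/(-2544) - 2611371*(684 + 1454)/(-21 + 1454)/5 = 2877229*(-1/2544) - 2611371/(5*(1433/2138)) = -2877229/2544 - 2611371/(5*((1/2138)*1433)) = -2877229/2544 - 2611371/(5*1433/2138) = -2877229/2544 - 2611371/5*2138/1433 = -2877229/2544 - 5583111198/7165 = -14224050233497/18227760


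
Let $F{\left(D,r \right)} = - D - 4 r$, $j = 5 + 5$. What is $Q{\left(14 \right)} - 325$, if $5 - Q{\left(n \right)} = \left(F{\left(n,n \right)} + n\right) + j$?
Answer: $-274$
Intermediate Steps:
$j = 10$
$Q{\left(n \right)} = -5 + 4 n$ ($Q{\left(n \right)} = 5 - \left(\left(\left(- n - 4 n\right) + n\right) + 10\right) = 5 - \left(\left(- 5 n + n\right) + 10\right) = 5 - \left(- 4 n + 10\right) = 5 - \left(10 - 4 n\right) = 5 + \left(-10 + 4 n\right) = -5 + 4 n$)
$Q{\left(14 \right)} - 325 = \left(-5 + 4 \cdot 14\right) - 325 = \left(-5 + 56\right) - 325 = 51 - 325 = -274$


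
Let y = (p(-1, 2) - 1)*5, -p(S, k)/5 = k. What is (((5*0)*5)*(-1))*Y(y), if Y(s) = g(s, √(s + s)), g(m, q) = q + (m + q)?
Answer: 0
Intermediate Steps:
p(S, k) = -5*k
y = -55 (y = (-5*2 - 1)*5 = (-10 - 1)*5 = -11*5 = -55)
g(m, q) = m + 2*q
Y(s) = s + 2*√2*√s (Y(s) = s + 2*√(s + s) = s + 2*√(2*s) = s + 2*(√2*√s) = s + 2*√2*√s)
(((5*0)*5)*(-1))*Y(y) = (((5*0)*5)*(-1))*(-55 + 2*√2*√(-55)) = ((0*5)*(-1))*(-55 + 2*√2*(I*√55)) = (0*(-1))*(-55 + 2*I*√110) = 0*(-55 + 2*I*√110) = 0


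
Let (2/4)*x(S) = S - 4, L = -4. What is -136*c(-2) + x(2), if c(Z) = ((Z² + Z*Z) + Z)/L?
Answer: 200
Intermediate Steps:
x(S) = -8 + 2*S (x(S) = 2*(S - 4) = 2*(-4 + S) = -8 + 2*S)
c(Z) = -Z²/2 - Z/4 (c(Z) = ((Z² + Z*Z) + Z)/(-4) = ((Z² + Z²) + Z)*(-¼) = (2*Z² + Z)*(-¼) = (Z + 2*Z²)*(-¼) = -Z²/2 - Z/4)
-136*c(-2) + x(2) = -(-34)*(-2)*(1 + 2*(-2)) + (-8 + 2*2) = -(-34)*(-2)*(1 - 4) + (-8 + 4) = -(-34)*(-2)*(-3) - 4 = -136*(-3/2) - 4 = 204 - 4 = 200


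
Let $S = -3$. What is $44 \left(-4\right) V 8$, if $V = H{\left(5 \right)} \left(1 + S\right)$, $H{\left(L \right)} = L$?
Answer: $14080$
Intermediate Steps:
$V = -10$ ($V = 5 \left(1 - 3\right) = 5 \left(-2\right) = -10$)
$44 \left(-4\right) V 8 = 44 \left(-4\right) \left(\left(-10\right) 8\right) = \left(-176\right) \left(-80\right) = 14080$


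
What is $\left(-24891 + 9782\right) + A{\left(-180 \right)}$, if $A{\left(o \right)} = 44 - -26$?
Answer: $-15039$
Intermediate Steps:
$A{\left(o \right)} = 70$ ($A{\left(o \right)} = 44 + 26 = 70$)
$\left(-24891 + 9782\right) + A{\left(-180 \right)} = \left(-24891 + 9782\right) + 70 = -15109 + 70 = -15039$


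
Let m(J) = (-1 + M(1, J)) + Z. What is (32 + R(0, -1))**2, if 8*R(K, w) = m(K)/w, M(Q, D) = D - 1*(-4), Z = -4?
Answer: 66049/64 ≈ 1032.0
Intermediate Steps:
M(Q, D) = 4 + D (M(Q, D) = D + 4 = 4 + D)
m(J) = -1 + J (m(J) = (-1 + (4 + J)) - 4 = (3 + J) - 4 = -1 + J)
R(K, w) = (-1 + K)/(8*w) (R(K, w) = ((-1 + K)/w)/8 = (-1 + K)/(8*w))
(32 + R(0, -1))**2 = (32 + (1/8)*(-1 + 0)/(-1))**2 = (32 + (1/8)*(-1)*(-1))**2 = (32 + 1/8)**2 = (257/8)**2 = 66049/64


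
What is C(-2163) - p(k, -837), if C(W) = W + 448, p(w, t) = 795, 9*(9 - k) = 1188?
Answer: -2510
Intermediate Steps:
k = -123 (k = 9 - 1/9*1188 = 9 - 132 = -123)
C(W) = 448 + W
C(-2163) - p(k, -837) = (448 - 2163) - 1*795 = -1715 - 795 = -2510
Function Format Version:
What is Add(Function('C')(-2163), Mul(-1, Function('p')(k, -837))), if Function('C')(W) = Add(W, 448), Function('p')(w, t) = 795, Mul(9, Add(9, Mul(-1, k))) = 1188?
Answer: -2510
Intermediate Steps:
k = -123 (k = Add(9, Mul(Rational(-1, 9), 1188)) = Add(9, -132) = -123)
Function('C')(W) = Add(448, W)
Add(Function('C')(-2163), Mul(-1, Function('p')(k, -837))) = Add(Add(448, -2163), Mul(-1, 795)) = Add(-1715, -795) = -2510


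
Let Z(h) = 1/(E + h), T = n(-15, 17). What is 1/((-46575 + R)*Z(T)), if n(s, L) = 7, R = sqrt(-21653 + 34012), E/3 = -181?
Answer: 12482100/1084609133 + 268*sqrt(12359)/1084609133 ≈ 0.011536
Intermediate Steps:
E = -543 (E = 3*(-181) = -543)
R = sqrt(12359) ≈ 111.17
T = 7
Z(h) = 1/(-543 + h)
1/((-46575 + R)*Z(T)) = 1/((-46575 + sqrt(12359))*(1/(-543 + 7))) = 1/((-46575 + sqrt(12359))*(1/(-536))) = 1/((-46575 + sqrt(12359))*(-1/536)) = -536/(-46575 + sqrt(12359))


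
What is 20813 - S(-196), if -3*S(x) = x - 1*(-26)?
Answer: 62269/3 ≈ 20756.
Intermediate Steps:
S(x) = -26/3 - x/3 (S(x) = -(x - 1*(-26))/3 = -(x + 26)/3 = -(26 + x)/3 = -26/3 - x/3)
20813 - S(-196) = 20813 - (-26/3 - ⅓*(-196)) = 20813 - (-26/3 + 196/3) = 20813 - 1*170/3 = 20813 - 170/3 = 62269/3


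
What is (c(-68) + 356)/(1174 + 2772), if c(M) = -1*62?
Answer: 147/1973 ≈ 0.074506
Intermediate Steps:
c(M) = -62
(c(-68) + 356)/(1174 + 2772) = (-62 + 356)/(1174 + 2772) = 294/3946 = 294*(1/3946) = 147/1973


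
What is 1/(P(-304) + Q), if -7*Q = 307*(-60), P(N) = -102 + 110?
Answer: 7/18476 ≈ 0.00037887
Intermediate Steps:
P(N) = 8
Q = 18420/7 (Q = -307*(-60)/7 = -⅐*(-18420) = 18420/7 ≈ 2631.4)
1/(P(-304) + Q) = 1/(8 + 18420/7) = 1/(18476/7) = 7/18476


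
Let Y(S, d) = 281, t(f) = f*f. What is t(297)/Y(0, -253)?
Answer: 88209/281 ≈ 313.91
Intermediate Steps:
t(f) = f²
t(297)/Y(0, -253) = 297²/281 = 88209*(1/281) = 88209/281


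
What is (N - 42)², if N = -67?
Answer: 11881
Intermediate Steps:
(N - 42)² = (-67 - 42)² = (-109)² = 11881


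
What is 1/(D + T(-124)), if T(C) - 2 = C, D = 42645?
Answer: 1/42523 ≈ 2.3517e-5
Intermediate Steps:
T(C) = 2 + C
1/(D + T(-124)) = 1/(42645 + (2 - 124)) = 1/(42645 - 122) = 1/42523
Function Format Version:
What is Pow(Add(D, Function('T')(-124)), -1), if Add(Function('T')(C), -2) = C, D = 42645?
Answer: Rational(1, 42523) ≈ 2.3517e-5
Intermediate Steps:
Function('T')(C) = Add(2, C)
Pow(Add(D, Function('T')(-124)), -1) = Pow(Add(42645, Add(2, -124)), -1) = Pow(Add(42645, -122), -1) = Pow(42523, -1) = Rational(1, 42523)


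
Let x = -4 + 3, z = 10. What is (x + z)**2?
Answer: 81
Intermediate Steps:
x = -1
(x + z)**2 = (-1 + 10)**2 = 9**2 = 81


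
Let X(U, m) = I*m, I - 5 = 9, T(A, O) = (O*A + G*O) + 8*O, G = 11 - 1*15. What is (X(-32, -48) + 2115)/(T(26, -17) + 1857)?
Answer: 481/449 ≈ 1.0713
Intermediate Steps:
G = -4 (G = 11 - 15 = -4)
T(A, O) = 4*O + A*O (T(A, O) = (O*A - 4*O) + 8*O = (A*O - 4*O) + 8*O = (-4*O + A*O) + 8*O = 4*O + A*O)
I = 14 (I = 5 + 9 = 14)
X(U, m) = 14*m
(X(-32, -48) + 2115)/(T(26, -17) + 1857) = (14*(-48) + 2115)/(-17*(4 + 26) + 1857) = (-672 + 2115)/(-17*30 + 1857) = 1443/(-510 + 1857) = 1443/1347 = 1443*(1/1347) = 481/449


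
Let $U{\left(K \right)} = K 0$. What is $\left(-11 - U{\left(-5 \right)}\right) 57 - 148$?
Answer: $-775$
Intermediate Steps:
$U{\left(K \right)} = 0$
$\left(-11 - U{\left(-5 \right)}\right) 57 - 148 = \left(-11 - 0\right) 57 - 148 = \left(-11 + 0\right) 57 - 148 = \left(-11\right) 57 - 148 = -627 - 148 = -775$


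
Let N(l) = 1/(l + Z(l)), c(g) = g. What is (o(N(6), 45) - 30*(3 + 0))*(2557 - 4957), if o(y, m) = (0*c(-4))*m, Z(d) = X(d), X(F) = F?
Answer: 216000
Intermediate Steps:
Z(d) = d
N(l) = 1/(2*l) (N(l) = 1/(l + l) = 1/(2*l))
o(y, m) = 0 (o(y, m) = (0*(-4))*m = 0*m = 0)
(o(N(6), 45) - 30*(3 + 0))*(2557 - 4957) = (0 - 30*(3 + 0))*(2557 - 4957) = (0 - 30*3)*(-2400) = (0 - 90)*(-2400) = -90*(-2400) = 216000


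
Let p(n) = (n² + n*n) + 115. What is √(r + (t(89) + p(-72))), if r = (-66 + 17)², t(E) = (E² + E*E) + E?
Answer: √28815 ≈ 169.75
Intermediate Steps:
t(E) = E + 2*E² (t(E) = (E² + E²) + E = 2*E² + E = E + 2*E²)
p(n) = 115 + 2*n² (p(n) = (n² + n²) + 115 = 2*n² + 115 = 115 + 2*n²)
r = 2401 (r = (-49)² = 2401)
√(r + (t(89) + p(-72))) = √(2401 + (89*(1 + 2*89) + (115 + 2*(-72)²))) = √(2401 + (89*(1 + 178) + (115 + 2*5184))) = √(2401 + (89*179 + (115 + 10368))) = √(2401 + (15931 + 10483)) = √(2401 + 26414) = √28815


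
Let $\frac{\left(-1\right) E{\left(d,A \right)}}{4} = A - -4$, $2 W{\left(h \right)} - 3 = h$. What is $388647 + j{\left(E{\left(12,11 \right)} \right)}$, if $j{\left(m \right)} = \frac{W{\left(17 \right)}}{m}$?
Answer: $\frac{2331881}{6} \approx 3.8865 \cdot 10^{5}$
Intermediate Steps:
$W{\left(h \right)} = \frac{3}{2} + \frac{h}{2}$
$E{\left(d,A \right)} = -16 - 4 A$ ($E{\left(d,A \right)} = - 4 \left(A - -4\right) = - 4 \left(A + 4\right) = - 4 \left(4 + A\right) = -16 - 4 A$)
$j{\left(m \right)} = \frac{10}{m}$ ($j{\left(m \right)} = \frac{\frac{3}{2} + \frac{1}{2} \cdot 17}{m} = \frac{\frac{3}{2} + \frac{17}{2}}{m} = \frac{10}{m}$)
$388647 + j{\left(E{\left(12,11 \right)} \right)} = 388647 + \frac{10}{-16 - 44} = 388647 + \frac{10}{-60} = 388647 + 10 \left(- \frac{1}{60}\right) = 388647 - \frac{1}{6} = \frac{2331881}{6}$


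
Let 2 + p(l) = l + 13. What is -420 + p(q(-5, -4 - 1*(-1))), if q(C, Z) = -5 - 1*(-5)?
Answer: -409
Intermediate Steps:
q(C, Z) = 0 (q(C, Z) = -5 + 5 = 0)
p(l) = 11 + l (p(l) = -2 + (l + 13) = -2 + (13 + l) = 11 + l)
-420 + p(q(-5, -4 - 1*(-1))) = -420 + (11 + 0) = -420 + 11 = -409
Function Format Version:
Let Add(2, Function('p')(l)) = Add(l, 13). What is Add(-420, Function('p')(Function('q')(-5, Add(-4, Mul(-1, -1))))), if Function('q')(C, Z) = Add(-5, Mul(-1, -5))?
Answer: -409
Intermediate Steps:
Function('q')(C, Z) = 0 (Function('q')(C, Z) = Add(-5, 5) = 0)
Function('p')(l) = Add(11, l) (Function('p')(l) = Add(-2, Add(l, 13)) = Add(-2, Add(13, l)) = Add(11, l))
Add(-420, Function('p')(Function('q')(-5, Add(-4, Mul(-1, -1))))) = Add(-420, Add(11, 0)) = Add(-420, 11) = -409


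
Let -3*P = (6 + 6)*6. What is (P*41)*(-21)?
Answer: 20664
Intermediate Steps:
P = -24 (P = -(6 + 6)*6/3 = -4*6 = -⅓*72 = -24)
(P*41)*(-21) = -24*41*(-21) = -984*(-21) = 20664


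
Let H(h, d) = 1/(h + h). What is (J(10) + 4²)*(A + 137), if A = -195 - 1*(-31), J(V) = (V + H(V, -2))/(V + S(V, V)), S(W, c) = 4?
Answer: -126387/280 ≈ -451.38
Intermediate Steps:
H(h, d) = 1/(2*h)
J(V) = (V + 1/(2*V))/(4 + V) (J(V) = (V + 1/(2*V))/(V + 4) = (V + 1/(2*V))/(4 + V))
A = -164 (A = -195 + 31 = -164)
(J(10) + 4²)*(A + 137) = ((½ + 10²)/(10*(4 + 10)) + 4²)*(-164 + 137) = ((⅒)*(½ + 100)/14 + 16)*(-27) = ((⅒)*(1/14)*(201/2) + 16)*(-27) = (201/280 + 16)*(-27) = (4681/280)*(-27) = -126387/280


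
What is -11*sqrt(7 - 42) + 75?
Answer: 75 - 11*I*sqrt(35) ≈ 75.0 - 65.077*I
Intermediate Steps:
-11*sqrt(7 - 42) + 75 = -11*I*sqrt(35) + 75 = 75 - 11*I*sqrt(35)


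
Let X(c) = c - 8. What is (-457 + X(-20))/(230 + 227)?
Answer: -485/457 ≈ -1.0613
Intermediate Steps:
X(c) = -8 + c
(-457 + X(-20))/(230 + 227) = (-457 + (-8 - 20))/(230 + 227) = (-457 - 28)/457 = -485*1/457 = -485/457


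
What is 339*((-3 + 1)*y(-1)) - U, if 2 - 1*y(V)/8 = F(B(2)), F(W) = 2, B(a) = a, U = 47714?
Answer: -47714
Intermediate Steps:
y(V) = 0 (y(V) = 16 - 8*2 = 16 - 16 = 0)
339*((-3 + 1)*y(-1)) - U = 339*((-3 + 1)*0) - 1*47714 = 339*(-2*0) - 47714 = 339*0 - 47714 = 0 - 47714 = -47714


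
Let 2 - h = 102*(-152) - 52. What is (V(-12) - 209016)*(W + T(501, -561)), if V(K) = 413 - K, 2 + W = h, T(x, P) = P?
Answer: -3127822045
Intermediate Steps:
h = 15558 (h = 2 - (102*(-152) - 52) = 2 - (-15504 - 52) = 2 - 1*(-15556) = 2 + 15556 = 15558)
W = 15556 (W = -2 + 15558 = 15556)
(V(-12) - 209016)*(W + T(501, -561)) = ((413 - 1*(-12)) - 209016)*(15556 - 561) = ((413 + 12) - 209016)*14995 = (425 - 209016)*14995 = -208591*14995 = -3127822045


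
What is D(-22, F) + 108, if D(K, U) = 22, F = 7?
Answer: 130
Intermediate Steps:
D(-22, F) + 108 = 22 + 108 = 130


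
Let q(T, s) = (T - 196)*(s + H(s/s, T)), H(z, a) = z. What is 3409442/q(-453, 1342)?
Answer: -3409442/871607 ≈ -3.9117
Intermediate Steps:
q(T, s) = (1 + s)*(-196 + T) (q(T, s) = (T - 196)*(s + s/s) = (-196 + T)*(s + 1) = (-196 + T)*(1 + s) = (1 + s)*(-196 + T))
3409442/q(-453, 1342) = 3409442/(-196 - 453 - 196*1342 - 453*1342) = 3409442/(-196 - 453 - 263032 - 607926) = 3409442/(-871607) = 3409442*(-1/871607) = -3409442/871607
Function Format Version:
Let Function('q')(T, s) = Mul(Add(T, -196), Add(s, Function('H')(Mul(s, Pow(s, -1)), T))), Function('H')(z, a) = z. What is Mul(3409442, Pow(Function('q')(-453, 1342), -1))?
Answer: Rational(-3409442, 871607) ≈ -3.9117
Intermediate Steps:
Function('q')(T, s) = Mul(Add(1, s), Add(-196, T)) (Function('q')(T, s) = Mul(Add(T, -196), Add(s, Mul(s, Pow(s, -1)))) = Mul(Add(-196, T), Add(s, 1)) = Mul(Add(-196, T), Add(1, s)) = Mul(Add(1, s), Add(-196, T)))
Mul(3409442, Pow(Function('q')(-453, 1342), -1)) = Mul(3409442, Pow(Add(-196, -453, Mul(-196, 1342), Mul(-453, 1342)), -1)) = Mul(3409442, Pow(Add(-196, -453, -263032, -607926), -1)) = Mul(3409442, Pow(-871607, -1)) = Mul(3409442, Rational(-1, 871607)) = Rational(-3409442, 871607)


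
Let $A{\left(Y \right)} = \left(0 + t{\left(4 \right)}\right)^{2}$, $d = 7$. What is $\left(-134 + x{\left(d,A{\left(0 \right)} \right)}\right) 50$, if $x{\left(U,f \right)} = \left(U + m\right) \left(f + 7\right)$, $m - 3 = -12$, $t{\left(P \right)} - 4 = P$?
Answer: $-13800$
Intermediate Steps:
$t{\left(P \right)} = 4 + P$
$m = -9$ ($m = 3 - 12 = -9$)
$A{\left(Y \right)} = 64$ ($A{\left(Y \right)} = \left(0 + \left(4 + 4\right)\right)^{2} = \left(0 + 8\right)^{2} = 8^{2} = 64$)
$x{\left(U,f \right)} = \left(-9 + U\right) \left(7 + f\right)$ ($x{\left(U,f \right)} = \left(U - 9\right) \left(f + 7\right) = \left(-9 + U\right) \left(7 + f\right)$)
$\left(-134 + x{\left(d,A{\left(0 \right)} \right)}\right) 50 = \left(-134 + \left(-63 - 576 + 7 \cdot 7 + 7 \cdot 64\right)\right) 50 = \left(-134 + \left(-63 - 576 + 49 + 448\right)\right) 50 = \left(-134 - 142\right) 50 = \left(-276\right) 50 = -13800$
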